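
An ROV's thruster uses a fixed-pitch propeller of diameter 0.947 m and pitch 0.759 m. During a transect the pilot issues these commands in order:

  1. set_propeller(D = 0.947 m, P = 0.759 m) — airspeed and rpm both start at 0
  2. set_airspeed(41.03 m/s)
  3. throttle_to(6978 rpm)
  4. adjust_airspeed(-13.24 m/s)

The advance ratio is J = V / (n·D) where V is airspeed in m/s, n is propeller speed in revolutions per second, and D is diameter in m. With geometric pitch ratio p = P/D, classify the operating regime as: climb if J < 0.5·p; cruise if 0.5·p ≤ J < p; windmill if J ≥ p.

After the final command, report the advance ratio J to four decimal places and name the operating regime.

set_propeller: D = 0.947 m, P = 0.759 m (p = P/D = 0.801478); state ← (V=0, rpm=0)
set_airspeed(41.03): V ← 41.03 m/s
throttle_to(6978): rpm ← 6978
adjust_airspeed(-13.24): V ← 41.03 -13.24 = 27.79 m/s
final state: V = 27.79 m/s, rpm = 6978 → n = rpm/60 = 116.300000 rev/s
J = V / (n·D) = 27.79 / (116.300000 × 0.947) = 0.252324
regime bands: climb J<0.4007 | cruise [0.4007, 0.8015) | windmill J≥0.8015
J = 0.2523 → climb

J = 0.2523, regime = climb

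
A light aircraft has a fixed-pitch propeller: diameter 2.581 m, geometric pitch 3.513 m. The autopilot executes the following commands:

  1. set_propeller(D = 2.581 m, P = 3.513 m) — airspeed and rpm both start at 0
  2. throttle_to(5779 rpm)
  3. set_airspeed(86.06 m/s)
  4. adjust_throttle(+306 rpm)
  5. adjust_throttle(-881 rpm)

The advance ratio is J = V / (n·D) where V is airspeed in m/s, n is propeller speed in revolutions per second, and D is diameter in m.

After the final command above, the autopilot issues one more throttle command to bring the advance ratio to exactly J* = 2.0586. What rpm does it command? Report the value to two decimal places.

rpm = 971.84

set_propeller: D = 2.581 m, P = 3.513 m (p = P/D = 1.361100); state ← (V=0, rpm=0)
throttle_to(5779): rpm ← 5779
set_airspeed(86.06): V ← 86.06 m/s
adjust_throttle(+306): rpm ← 5779 +306 = 6085
adjust_throttle(-881): rpm ← 6085 -881 = 5204
final state: V = 86.06 m/s, rpm = 5204 → n = rpm/60 = 86.733333 rev/s
target J* = 2.0586; solve J* = V/(n·D) for n: n = V/(J*·D) = 86.06/(2.0586 × 2.581) = 16.197253 rev/s
rpm = 60·n = 971.835186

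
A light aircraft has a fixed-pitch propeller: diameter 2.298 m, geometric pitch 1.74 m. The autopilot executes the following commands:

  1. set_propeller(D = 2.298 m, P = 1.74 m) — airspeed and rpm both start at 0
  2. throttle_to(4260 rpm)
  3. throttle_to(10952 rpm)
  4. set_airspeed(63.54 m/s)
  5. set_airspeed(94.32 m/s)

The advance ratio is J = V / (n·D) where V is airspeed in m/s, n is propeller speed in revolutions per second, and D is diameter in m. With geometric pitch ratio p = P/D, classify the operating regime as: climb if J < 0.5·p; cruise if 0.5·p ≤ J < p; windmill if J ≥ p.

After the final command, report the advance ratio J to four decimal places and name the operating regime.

J = 0.2249, regime = climb

set_propeller: D = 2.298 m, P = 1.74 m (p = P/D = 0.757180); state ← (V=0, rpm=0)
throttle_to(4260): rpm ← 4260
throttle_to(10952): rpm ← 10952
set_airspeed(63.54): V ← 63.54 m/s
set_airspeed(94.32): V ← 94.32 m/s
final state: V = 94.32 m/s, rpm = 10952 → n = rpm/60 = 182.533333 rev/s
J = V / (n·D) = 94.32 / (182.533333 × 2.298) = 0.224860
regime bands: climb J<0.3786 | cruise [0.3786, 0.7572) | windmill J≥0.7572
J = 0.2249 → climb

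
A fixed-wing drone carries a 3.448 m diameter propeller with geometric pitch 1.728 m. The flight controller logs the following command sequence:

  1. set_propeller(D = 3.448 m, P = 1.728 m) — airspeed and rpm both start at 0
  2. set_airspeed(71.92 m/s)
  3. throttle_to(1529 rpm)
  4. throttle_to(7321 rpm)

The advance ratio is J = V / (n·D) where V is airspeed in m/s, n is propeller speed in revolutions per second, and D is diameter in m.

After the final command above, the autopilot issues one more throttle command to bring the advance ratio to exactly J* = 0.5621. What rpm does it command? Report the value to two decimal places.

set_propeller: D = 3.448 m, P = 1.728 m (p = P/D = 0.501160); state ← (V=0, rpm=0)
set_airspeed(71.92): V ← 71.92 m/s
throttle_to(1529): rpm ← 1529
throttle_to(7321): rpm ← 7321
final state: V = 71.92 m/s, rpm = 7321 → n = rpm/60 = 122.016667 rev/s
target J* = 0.5621; solve J* = V/(n·D) for n: n = V/(J*·D) = 71.92/(0.5621 × 3.448) = 37.108110 rev/s
rpm = 60·n = 2226.486605

rpm = 2226.49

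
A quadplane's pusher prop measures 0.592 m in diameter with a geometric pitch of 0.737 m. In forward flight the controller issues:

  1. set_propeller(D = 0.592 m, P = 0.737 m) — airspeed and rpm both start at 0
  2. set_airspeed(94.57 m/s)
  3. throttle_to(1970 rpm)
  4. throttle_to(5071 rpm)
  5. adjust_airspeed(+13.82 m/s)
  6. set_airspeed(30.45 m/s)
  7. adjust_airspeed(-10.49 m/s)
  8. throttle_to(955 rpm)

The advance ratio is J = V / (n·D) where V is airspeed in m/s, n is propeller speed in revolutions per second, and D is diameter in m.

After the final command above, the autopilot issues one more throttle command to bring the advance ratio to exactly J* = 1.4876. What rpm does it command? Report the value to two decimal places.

rpm = 1359.89

set_propeller: D = 0.592 m, P = 0.737 m (p = P/D = 1.244932); state ← (V=0, rpm=0)
set_airspeed(94.57): V ← 94.57 m/s
throttle_to(1970): rpm ← 1970
throttle_to(5071): rpm ← 5071
adjust_airspeed(+13.82): V ← 94.57 +13.82 = 108.39 m/s
set_airspeed(30.45): V ← 30.45 m/s
adjust_airspeed(-10.49): V ← 30.45 -10.49 = 19.96 m/s
throttle_to(955): rpm ← 955
final state: V = 19.96 m/s, rpm = 955 → n = rpm/60 = 15.916667 rev/s
target J* = 1.4876; solve J* = V/(n·D) for n: n = V/(J*·D) = 19.96/(1.4876 × 0.592) = 22.664840 rev/s
rpm = 60·n = 1359.890409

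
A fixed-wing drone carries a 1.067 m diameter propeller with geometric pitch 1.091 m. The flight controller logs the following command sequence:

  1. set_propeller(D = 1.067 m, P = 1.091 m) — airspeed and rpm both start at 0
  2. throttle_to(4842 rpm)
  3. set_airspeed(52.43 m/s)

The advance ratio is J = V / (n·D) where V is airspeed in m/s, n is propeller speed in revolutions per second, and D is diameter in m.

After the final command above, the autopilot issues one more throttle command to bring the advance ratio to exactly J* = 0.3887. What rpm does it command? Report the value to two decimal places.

rpm = 7584.94

set_propeller: D = 1.067 m, P = 1.091 m (p = P/D = 1.022493); state ← (V=0, rpm=0)
throttle_to(4842): rpm ← 4842
set_airspeed(52.43): V ← 52.43 m/s
final state: V = 52.43 m/s, rpm = 4842 → n = rpm/60 = 80.700000 rev/s
target J* = 0.3887; solve J* = V/(n·D) for n: n = V/(J*·D) = 52.43/(0.3887 × 1.067) = 126.415666 rev/s
rpm = 60·n = 7584.939971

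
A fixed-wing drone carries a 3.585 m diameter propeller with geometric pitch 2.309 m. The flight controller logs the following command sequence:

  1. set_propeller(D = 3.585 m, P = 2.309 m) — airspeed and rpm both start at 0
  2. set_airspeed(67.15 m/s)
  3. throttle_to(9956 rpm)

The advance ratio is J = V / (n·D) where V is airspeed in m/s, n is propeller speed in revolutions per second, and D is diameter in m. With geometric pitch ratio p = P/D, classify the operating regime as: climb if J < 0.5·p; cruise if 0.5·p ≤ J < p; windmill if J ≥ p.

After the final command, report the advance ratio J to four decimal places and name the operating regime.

set_propeller: D = 3.585 m, P = 2.309 m (p = P/D = 0.644073); state ← (V=0, rpm=0)
set_airspeed(67.15): V ← 67.15 m/s
throttle_to(9956): rpm ← 9956
final state: V = 67.15 m/s, rpm = 9956 → n = rpm/60 = 165.933333 rev/s
J = V / (n·D) = 67.15 / (165.933333 × 3.585) = 0.112882
regime bands: climb J<0.3220 | cruise [0.3220, 0.6441) | windmill J≥0.6441
J = 0.1129 → climb

J = 0.1129, regime = climb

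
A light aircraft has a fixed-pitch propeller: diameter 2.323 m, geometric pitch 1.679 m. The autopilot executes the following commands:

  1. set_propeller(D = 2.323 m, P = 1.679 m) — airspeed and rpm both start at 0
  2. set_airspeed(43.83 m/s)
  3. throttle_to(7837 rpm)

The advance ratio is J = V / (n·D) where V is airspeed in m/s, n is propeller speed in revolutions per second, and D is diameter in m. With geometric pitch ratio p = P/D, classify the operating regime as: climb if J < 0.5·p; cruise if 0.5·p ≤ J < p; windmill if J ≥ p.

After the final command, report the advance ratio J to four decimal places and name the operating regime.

set_propeller: D = 2.323 m, P = 1.679 m (p = P/D = 0.722772); state ← (V=0, rpm=0)
set_airspeed(43.83): V ← 43.83 m/s
throttle_to(7837): rpm ← 7837
final state: V = 43.83 m/s, rpm = 7837 → n = rpm/60 = 130.616667 rev/s
J = V / (n·D) = 43.83 / (130.616667 × 2.323) = 0.144452
regime bands: climb J<0.3614 | cruise [0.3614, 0.7228) | windmill J≥0.7228
J = 0.1445 → climb

J = 0.1445, regime = climb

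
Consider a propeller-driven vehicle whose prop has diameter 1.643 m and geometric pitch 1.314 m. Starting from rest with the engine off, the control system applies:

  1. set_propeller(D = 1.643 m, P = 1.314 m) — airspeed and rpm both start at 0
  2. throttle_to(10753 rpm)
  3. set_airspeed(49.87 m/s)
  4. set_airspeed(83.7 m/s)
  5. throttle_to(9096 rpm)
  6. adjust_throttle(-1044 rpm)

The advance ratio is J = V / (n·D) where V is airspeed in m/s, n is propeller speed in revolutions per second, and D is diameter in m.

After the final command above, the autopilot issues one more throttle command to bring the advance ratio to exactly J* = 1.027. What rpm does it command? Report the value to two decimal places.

rpm = 2976.25

set_propeller: D = 1.643 m, P = 1.314 m (p = P/D = 0.799757); state ← (V=0, rpm=0)
throttle_to(10753): rpm ← 10753
set_airspeed(49.87): V ← 49.87 m/s
set_airspeed(83.7): V ← 83.7 m/s
throttle_to(9096): rpm ← 9096
adjust_throttle(-1044): rpm ← 9096 -1044 = 8052
final state: V = 83.7 m/s, rpm = 8052 → n = rpm/60 = 134.200000 rev/s
target J* = 1.027; solve J* = V/(n·D) for n: n = V/(J*·D) = 83.7/(1.027 × 1.643) = 49.604086 rev/s
rpm = 60·n = 2976.245154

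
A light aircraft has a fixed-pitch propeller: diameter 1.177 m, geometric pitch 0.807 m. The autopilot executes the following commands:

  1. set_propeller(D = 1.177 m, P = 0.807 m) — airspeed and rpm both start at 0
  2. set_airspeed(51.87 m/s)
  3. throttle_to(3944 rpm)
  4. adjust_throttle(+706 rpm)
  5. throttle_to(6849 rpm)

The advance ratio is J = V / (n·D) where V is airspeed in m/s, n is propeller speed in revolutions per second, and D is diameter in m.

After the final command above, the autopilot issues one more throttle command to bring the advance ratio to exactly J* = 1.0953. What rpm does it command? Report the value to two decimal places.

rpm = 2414.11

set_propeller: D = 1.177 m, P = 0.807 m (p = P/D = 0.685641); state ← (V=0, rpm=0)
set_airspeed(51.87): V ← 51.87 m/s
throttle_to(3944): rpm ← 3944
adjust_throttle(+706): rpm ← 3944 +706 = 4650
throttle_to(6849): rpm ← 6849
final state: V = 51.87 m/s, rpm = 6849 → n = rpm/60 = 114.150000 rev/s
target J* = 1.0953; solve J* = V/(n·D) for n: n = V/(J*·D) = 51.87/(1.0953 × 1.177) = 40.235249 rev/s
rpm = 60·n = 2414.114963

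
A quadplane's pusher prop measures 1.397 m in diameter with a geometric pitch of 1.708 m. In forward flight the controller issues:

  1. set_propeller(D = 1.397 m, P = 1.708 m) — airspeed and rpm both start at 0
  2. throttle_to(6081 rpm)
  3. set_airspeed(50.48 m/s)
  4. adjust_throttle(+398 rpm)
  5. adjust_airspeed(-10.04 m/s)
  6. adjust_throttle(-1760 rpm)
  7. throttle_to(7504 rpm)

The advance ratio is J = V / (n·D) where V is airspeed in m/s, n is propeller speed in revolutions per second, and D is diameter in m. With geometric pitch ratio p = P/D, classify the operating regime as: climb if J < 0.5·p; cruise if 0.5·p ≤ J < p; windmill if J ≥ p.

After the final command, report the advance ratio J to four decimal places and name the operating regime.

J = 0.2315, regime = climb

set_propeller: D = 1.397 m, P = 1.708 m (p = P/D = 1.222620); state ← (V=0, rpm=0)
throttle_to(6081): rpm ← 6081
set_airspeed(50.48): V ← 50.48 m/s
adjust_throttle(+398): rpm ← 6081 +398 = 6479
adjust_airspeed(-10.04): V ← 50.48 -10.04 = 40.44 m/s
adjust_throttle(-1760): rpm ← 6479 -1760 = 4719
throttle_to(7504): rpm ← 7504
final state: V = 40.44 m/s, rpm = 7504 → n = rpm/60 = 125.066667 rev/s
J = V / (n·D) = 40.44 / (125.066667 × 1.397) = 0.231459
regime bands: climb J<0.6113 | cruise [0.6113, 1.2226) | windmill J≥1.2226
J = 0.2315 → climb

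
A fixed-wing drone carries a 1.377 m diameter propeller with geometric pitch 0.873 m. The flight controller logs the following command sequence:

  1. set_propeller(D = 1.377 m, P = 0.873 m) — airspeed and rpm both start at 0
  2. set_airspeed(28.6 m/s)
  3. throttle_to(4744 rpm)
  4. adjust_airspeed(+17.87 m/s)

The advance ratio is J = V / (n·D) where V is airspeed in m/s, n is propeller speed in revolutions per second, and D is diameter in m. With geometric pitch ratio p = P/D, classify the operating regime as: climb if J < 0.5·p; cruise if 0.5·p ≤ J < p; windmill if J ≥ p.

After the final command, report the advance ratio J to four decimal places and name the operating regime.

set_propeller: D = 1.377 m, P = 0.873 m (p = P/D = 0.633987); state ← (V=0, rpm=0)
set_airspeed(28.6): V ← 28.6 m/s
throttle_to(4744): rpm ← 4744
adjust_airspeed(+17.87): V ← 28.6 +17.87 = 46.47 m/s
final state: V = 46.47 m/s, rpm = 4744 → n = rpm/60 = 79.066667 rev/s
J = V / (n·D) = 46.47 / (79.066667 × 1.377) = 0.426821
regime bands: climb J<0.3170 | cruise [0.3170, 0.6340) | windmill J≥0.6340
J = 0.4268 → cruise

J = 0.4268, regime = cruise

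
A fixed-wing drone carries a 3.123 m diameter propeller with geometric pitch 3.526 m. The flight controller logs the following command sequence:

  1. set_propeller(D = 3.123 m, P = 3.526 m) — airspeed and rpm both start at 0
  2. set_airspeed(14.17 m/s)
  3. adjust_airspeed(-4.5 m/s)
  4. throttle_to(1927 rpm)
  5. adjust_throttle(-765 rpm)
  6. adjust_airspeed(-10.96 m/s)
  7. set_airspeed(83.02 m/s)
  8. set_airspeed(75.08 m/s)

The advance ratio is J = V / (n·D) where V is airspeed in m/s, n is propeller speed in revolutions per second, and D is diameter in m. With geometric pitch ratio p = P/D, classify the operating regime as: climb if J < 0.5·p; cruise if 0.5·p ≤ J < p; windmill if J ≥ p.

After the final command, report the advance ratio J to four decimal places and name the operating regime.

set_propeller: D = 3.123 m, P = 3.526 m (p = P/D = 1.129043); state ← (V=0, rpm=0)
set_airspeed(14.17): V ← 14.17 m/s
adjust_airspeed(-4.5): V ← 14.17 -4.5 = 9.67 m/s
throttle_to(1927): rpm ← 1927
adjust_throttle(-765): rpm ← 1927 -765 = 1162
adjust_airspeed(-10.96): V ← 9.67 -10.96 = -1.29 m/s
set_airspeed(83.02): V ← 83.02 m/s
set_airspeed(75.08): V ← 75.08 m/s
final state: V = 75.08 m/s, rpm = 1162 → n = rpm/60 = 19.366667 rev/s
J = V / (n·D) = 75.08 / (19.366667 × 3.123) = 1.241359
regime bands: climb J<0.5645 | cruise [0.5645, 1.1290) | windmill J≥1.1290
J = 1.2414 → windmill

J = 1.2414, regime = windmill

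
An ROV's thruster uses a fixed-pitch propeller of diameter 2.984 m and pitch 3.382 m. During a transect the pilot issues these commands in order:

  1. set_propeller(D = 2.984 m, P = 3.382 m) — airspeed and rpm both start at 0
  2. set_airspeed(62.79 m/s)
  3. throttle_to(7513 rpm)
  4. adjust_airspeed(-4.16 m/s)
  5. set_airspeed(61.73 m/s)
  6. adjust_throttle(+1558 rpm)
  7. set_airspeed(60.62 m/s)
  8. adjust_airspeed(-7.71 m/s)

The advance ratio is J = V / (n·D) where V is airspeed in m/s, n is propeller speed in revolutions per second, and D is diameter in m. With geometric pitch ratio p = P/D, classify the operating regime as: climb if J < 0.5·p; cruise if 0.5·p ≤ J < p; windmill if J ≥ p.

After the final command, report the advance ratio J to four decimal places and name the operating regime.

set_propeller: D = 2.984 m, P = 3.382 m (p = P/D = 1.133378); state ← (V=0, rpm=0)
set_airspeed(62.79): V ← 62.79 m/s
throttle_to(7513): rpm ← 7513
adjust_airspeed(-4.16): V ← 62.79 -4.16 = 58.63 m/s
set_airspeed(61.73): V ← 61.73 m/s
adjust_throttle(+1558): rpm ← 7513 +1558 = 9071
set_airspeed(60.62): V ← 60.62 m/s
adjust_airspeed(-7.71): V ← 60.62 -7.71 = 52.91 m/s
final state: V = 52.91 m/s, rpm = 9071 → n = rpm/60 = 151.183333 rev/s
J = V / (n·D) = 52.91 / (151.183333 × 2.984) = 0.117283
regime bands: climb J<0.5667 | cruise [0.5667, 1.1334) | windmill J≥1.1334
J = 0.1173 → climb

J = 0.1173, regime = climb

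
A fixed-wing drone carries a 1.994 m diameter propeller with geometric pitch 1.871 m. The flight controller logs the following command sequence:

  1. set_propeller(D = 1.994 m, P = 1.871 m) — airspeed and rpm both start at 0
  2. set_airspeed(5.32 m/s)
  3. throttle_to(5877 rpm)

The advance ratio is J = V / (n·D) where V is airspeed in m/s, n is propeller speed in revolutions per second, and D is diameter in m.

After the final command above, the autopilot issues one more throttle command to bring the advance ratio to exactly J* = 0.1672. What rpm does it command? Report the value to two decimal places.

set_propeller: D = 1.994 m, P = 1.871 m (p = P/D = 0.938315); state ← (V=0, rpm=0)
set_airspeed(5.32): V ← 5.32 m/s
throttle_to(5877): rpm ← 5877
final state: V = 5.32 m/s, rpm = 5877 → n = rpm/60 = 97.950000 rev/s
target J* = 0.1672; solve J* = V/(n·D) for n: n = V/(J*·D) = 5.32/(0.1672 × 1.994) = 15.956962 rev/s
rpm = 60·n = 957.417708

rpm = 957.42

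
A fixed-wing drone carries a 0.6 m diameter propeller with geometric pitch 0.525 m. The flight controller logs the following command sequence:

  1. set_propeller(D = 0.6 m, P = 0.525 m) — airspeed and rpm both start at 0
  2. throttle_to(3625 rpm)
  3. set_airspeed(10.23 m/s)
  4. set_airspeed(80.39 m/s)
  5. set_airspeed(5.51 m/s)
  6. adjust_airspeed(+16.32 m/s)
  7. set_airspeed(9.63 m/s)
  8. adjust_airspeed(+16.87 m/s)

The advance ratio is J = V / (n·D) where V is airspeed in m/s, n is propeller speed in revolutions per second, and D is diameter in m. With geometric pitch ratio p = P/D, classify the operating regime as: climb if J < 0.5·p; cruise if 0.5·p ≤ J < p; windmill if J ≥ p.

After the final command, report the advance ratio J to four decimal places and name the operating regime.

set_propeller: D = 0.6 m, P = 0.525 m (p = P/D = 0.875000); state ← (V=0, rpm=0)
throttle_to(3625): rpm ← 3625
set_airspeed(10.23): V ← 10.23 m/s
set_airspeed(80.39): V ← 80.39 m/s
set_airspeed(5.51): V ← 5.51 m/s
adjust_airspeed(+16.32): V ← 5.51 +16.32 = 21.83 m/s
set_airspeed(9.63): V ← 9.63 m/s
adjust_airspeed(+16.87): V ← 9.63 +16.87 = 26.5 m/s
final state: V = 26.5 m/s, rpm = 3625 → n = rpm/60 = 60.416667 rev/s
J = V / (n·D) = 26.5 / (60.416667 × 0.6) = 0.731034
regime bands: climb J<0.4375 | cruise [0.4375, 0.8750) | windmill J≥0.8750
J = 0.7310 → cruise

J = 0.7310, regime = cruise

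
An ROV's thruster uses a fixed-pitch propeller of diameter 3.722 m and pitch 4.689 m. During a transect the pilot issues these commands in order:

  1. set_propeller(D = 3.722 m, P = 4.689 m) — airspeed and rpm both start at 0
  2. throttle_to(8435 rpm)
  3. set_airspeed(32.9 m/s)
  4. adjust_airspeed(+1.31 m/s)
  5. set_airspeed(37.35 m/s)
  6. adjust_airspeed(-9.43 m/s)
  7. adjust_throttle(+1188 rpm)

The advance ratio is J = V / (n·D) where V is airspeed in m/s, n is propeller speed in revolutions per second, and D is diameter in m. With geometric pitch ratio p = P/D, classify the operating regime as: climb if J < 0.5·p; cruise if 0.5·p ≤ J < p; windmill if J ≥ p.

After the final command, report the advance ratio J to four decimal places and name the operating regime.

J = 0.0468, regime = climb

set_propeller: D = 3.722 m, P = 4.689 m (p = P/D = 1.259807); state ← (V=0, rpm=0)
throttle_to(8435): rpm ← 8435
set_airspeed(32.9): V ← 32.9 m/s
adjust_airspeed(+1.31): V ← 32.9 +1.31 = 34.21 m/s
set_airspeed(37.35): V ← 37.35 m/s
adjust_airspeed(-9.43): V ← 37.35 -9.43 = 27.92 m/s
adjust_throttle(+1188): rpm ← 8435 +1188 = 9623
final state: V = 27.92 m/s, rpm = 9623 → n = rpm/60 = 160.383333 rev/s
J = V / (n·D) = 27.92 / (160.383333 × 3.722) = 0.046771
regime bands: climb J<0.6299 | cruise [0.6299, 1.2598) | windmill J≥1.2598
J = 0.0468 → climb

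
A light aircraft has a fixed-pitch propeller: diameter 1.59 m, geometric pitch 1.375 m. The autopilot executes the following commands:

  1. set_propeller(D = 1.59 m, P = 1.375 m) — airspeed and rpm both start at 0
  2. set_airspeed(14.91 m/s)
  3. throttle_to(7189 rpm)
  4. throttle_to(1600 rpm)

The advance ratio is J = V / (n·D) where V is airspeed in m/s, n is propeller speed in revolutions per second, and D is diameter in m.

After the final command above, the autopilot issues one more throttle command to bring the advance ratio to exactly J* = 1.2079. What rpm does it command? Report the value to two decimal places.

set_propeller: D = 1.59 m, P = 1.375 m (p = P/D = 0.864780); state ← (V=0, rpm=0)
set_airspeed(14.91): V ← 14.91 m/s
throttle_to(7189): rpm ← 7189
throttle_to(1600): rpm ← 1600
final state: V = 14.91 m/s, rpm = 1600 → n = rpm/60 = 26.666667 rev/s
target J* = 1.2079; solve J* = V/(n·D) for n: n = V/(J*·D) = 14.91/(1.2079 × 1.59) = 7.763357 rev/s
rpm = 60·n = 465.801399

rpm = 465.80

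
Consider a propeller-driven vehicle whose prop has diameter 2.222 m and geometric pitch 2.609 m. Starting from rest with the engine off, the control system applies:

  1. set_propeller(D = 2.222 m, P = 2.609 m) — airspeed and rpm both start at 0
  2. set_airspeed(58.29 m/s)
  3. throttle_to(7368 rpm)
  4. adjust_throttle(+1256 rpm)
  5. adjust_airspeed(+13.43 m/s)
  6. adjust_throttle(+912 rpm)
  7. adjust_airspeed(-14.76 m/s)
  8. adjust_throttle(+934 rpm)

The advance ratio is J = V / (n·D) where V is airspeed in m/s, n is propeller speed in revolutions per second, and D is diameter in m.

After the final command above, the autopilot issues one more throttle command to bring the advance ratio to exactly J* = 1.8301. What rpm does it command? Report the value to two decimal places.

rpm = 840.43

set_propeller: D = 2.222 m, P = 2.609 m (p = P/D = 1.174167); state ← (V=0, rpm=0)
set_airspeed(58.29): V ← 58.29 m/s
throttle_to(7368): rpm ← 7368
adjust_throttle(+1256): rpm ← 7368 +1256 = 8624
adjust_airspeed(+13.43): V ← 58.29 +13.43 = 71.72 m/s
adjust_throttle(+912): rpm ← 8624 +912 = 9536
adjust_airspeed(-14.76): V ← 71.72 -14.76 = 56.96 m/s
adjust_throttle(+934): rpm ← 9536 +934 = 10470
final state: V = 56.96 m/s, rpm = 10470 → n = rpm/60 = 174.500000 rev/s
target J* = 1.8301; solve J* = V/(n·D) for n: n = V/(J*·D) = 56.96/(1.8301 × 2.222) = 14.007193 rev/s
rpm = 60·n = 840.431565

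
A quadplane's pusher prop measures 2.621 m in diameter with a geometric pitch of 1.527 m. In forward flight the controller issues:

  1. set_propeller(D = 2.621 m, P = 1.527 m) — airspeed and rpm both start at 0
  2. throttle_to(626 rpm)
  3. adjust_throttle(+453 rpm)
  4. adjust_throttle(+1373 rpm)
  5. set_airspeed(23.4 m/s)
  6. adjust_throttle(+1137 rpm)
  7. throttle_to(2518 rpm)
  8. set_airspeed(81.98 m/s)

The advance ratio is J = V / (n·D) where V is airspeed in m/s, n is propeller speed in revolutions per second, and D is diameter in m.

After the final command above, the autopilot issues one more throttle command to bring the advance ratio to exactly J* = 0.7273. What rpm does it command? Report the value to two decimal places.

set_propeller: D = 2.621 m, P = 1.527 m (p = P/D = 0.582602); state ← (V=0, rpm=0)
throttle_to(626): rpm ← 626
adjust_throttle(+453): rpm ← 626 +453 = 1079
adjust_throttle(+1373): rpm ← 1079 +1373 = 2452
set_airspeed(23.4): V ← 23.4 m/s
adjust_throttle(+1137): rpm ← 2452 +1137 = 3589
throttle_to(2518): rpm ← 2518
set_airspeed(81.98): V ← 81.98 m/s
final state: V = 81.98 m/s, rpm = 2518 → n = rpm/60 = 41.966667 rev/s
target J* = 0.7273; solve J* = V/(n·D) for n: n = V/(J*·D) = 81.98/(0.7273 × 2.621) = 43.005827 rev/s
rpm = 60·n = 2580.349631

rpm = 2580.35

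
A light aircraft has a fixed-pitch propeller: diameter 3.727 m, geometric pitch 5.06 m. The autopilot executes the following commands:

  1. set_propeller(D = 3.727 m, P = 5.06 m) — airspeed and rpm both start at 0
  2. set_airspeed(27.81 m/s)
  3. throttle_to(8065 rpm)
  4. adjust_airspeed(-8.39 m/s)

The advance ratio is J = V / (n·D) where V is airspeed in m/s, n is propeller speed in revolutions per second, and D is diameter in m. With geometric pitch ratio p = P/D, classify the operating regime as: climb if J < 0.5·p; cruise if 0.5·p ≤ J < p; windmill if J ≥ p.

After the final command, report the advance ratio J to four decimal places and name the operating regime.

set_propeller: D = 3.727 m, P = 5.06 m (p = P/D = 1.357660); state ← (V=0, rpm=0)
set_airspeed(27.81): V ← 27.81 m/s
throttle_to(8065): rpm ← 8065
adjust_airspeed(-8.39): V ← 27.81 -8.39 = 19.42 m/s
final state: V = 19.42 m/s, rpm = 8065 → n = rpm/60 = 134.416667 rev/s
J = V / (n·D) = 19.42 / (134.416667 × 3.727) = 0.038765
regime bands: climb J<0.6788 | cruise [0.6788, 1.3577) | windmill J≥1.3577
J = 0.0388 → climb

J = 0.0388, regime = climb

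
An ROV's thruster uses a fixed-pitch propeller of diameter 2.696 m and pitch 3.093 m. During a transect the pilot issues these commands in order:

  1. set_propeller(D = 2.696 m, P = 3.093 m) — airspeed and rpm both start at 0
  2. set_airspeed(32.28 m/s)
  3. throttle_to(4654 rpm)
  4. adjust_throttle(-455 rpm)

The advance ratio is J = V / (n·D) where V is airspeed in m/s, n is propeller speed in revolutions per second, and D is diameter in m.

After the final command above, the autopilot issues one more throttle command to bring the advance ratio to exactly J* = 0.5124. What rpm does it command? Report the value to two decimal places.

rpm = 1402.03

set_propeller: D = 2.696 m, P = 3.093 m (p = P/D = 1.147255); state ← (V=0, rpm=0)
set_airspeed(32.28): V ← 32.28 m/s
throttle_to(4654): rpm ← 4654
adjust_throttle(-455): rpm ← 4654 -455 = 4199
final state: V = 32.28 m/s, rpm = 4199 → n = rpm/60 = 69.983333 rev/s
target J* = 0.5124; solve J* = V/(n·D) for n: n = V/(J*·D) = 32.28/(0.5124 × 2.696) = 23.367084 rev/s
rpm = 60·n = 1402.025031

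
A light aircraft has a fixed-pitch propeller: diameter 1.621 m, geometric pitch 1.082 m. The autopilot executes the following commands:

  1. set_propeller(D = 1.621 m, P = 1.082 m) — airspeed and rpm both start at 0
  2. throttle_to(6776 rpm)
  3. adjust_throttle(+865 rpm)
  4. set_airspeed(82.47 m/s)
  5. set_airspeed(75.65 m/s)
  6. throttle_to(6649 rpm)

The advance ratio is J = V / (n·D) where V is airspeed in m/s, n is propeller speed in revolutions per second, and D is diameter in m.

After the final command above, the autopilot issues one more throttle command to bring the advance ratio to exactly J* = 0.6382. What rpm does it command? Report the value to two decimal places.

set_propeller: D = 1.621 m, P = 1.082 m (p = P/D = 0.667489); state ← (V=0, rpm=0)
throttle_to(6776): rpm ← 6776
adjust_throttle(+865): rpm ← 6776 +865 = 7641
set_airspeed(82.47): V ← 82.47 m/s
set_airspeed(75.65): V ← 75.65 m/s
throttle_to(6649): rpm ← 6649
final state: V = 75.65 m/s, rpm = 6649 → n = rpm/60 = 110.816667 rev/s
target J* = 0.6382; solve J* = V/(n·D) for n: n = V/(J*·D) = 75.65/(0.6382 × 1.621) = 73.125545 rev/s
rpm = 60·n = 4387.532718

rpm = 4387.53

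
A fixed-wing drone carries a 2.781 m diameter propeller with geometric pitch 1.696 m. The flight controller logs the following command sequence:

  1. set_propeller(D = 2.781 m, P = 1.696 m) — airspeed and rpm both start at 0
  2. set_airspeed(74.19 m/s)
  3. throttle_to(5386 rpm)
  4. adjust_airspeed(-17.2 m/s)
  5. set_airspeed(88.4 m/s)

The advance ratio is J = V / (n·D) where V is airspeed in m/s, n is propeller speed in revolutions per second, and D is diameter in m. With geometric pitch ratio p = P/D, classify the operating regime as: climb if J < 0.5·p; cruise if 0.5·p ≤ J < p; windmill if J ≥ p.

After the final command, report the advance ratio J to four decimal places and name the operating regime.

set_propeller: D = 2.781 m, P = 1.696 m (p = P/D = 0.609853); state ← (V=0, rpm=0)
set_airspeed(74.19): V ← 74.19 m/s
throttle_to(5386): rpm ← 5386
adjust_airspeed(-17.2): V ← 74.19 -17.2 = 56.99 m/s
set_airspeed(88.4): V ← 88.4 m/s
final state: V = 88.4 m/s, rpm = 5386 → n = rpm/60 = 89.766667 rev/s
J = V / (n·D) = 88.4 / (89.766667 × 2.781) = 0.354108
regime bands: climb J<0.3049 | cruise [0.3049, 0.6099) | windmill J≥0.6099
J = 0.3541 → cruise

J = 0.3541, regime = cruise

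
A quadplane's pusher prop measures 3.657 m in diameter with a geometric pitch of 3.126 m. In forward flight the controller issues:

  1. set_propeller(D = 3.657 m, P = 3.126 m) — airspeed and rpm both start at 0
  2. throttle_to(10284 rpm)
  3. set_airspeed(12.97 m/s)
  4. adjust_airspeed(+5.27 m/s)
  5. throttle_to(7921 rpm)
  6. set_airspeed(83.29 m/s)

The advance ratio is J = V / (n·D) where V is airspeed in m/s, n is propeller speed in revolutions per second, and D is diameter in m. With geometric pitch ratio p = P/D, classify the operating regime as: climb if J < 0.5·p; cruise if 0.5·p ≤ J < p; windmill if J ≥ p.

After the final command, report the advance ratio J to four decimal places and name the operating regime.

J = 0.1725, regime = climb

set_propeller: D = 3.657 m, P = 3.126 m (p = P/D = 0.854799); state ← (V=0, rpm=0)
throttle_to(10284): rpm ← 10284
set_airspeed(12.97): V ← 12.97 m/s
adjust_airspeed(+5.27): V ← 12.97 +5.27 = 18.24 m/s
throttle_to(7921): rpm ← 7921
set_airspeed(83.29): V ← 83.29 m/s
final state: V = 83.29 m/s, rpm = 7921 → n = rpm/60 = 132.016667 rev/s
J = V / (n·D) = 83.29 / (132.016667 × 3.657) = 0.172520
regime bands: climb J<0.4274 | cruise [0.4274, 0.8548) | windmill J≥0.8548
J = 0.1725 → climb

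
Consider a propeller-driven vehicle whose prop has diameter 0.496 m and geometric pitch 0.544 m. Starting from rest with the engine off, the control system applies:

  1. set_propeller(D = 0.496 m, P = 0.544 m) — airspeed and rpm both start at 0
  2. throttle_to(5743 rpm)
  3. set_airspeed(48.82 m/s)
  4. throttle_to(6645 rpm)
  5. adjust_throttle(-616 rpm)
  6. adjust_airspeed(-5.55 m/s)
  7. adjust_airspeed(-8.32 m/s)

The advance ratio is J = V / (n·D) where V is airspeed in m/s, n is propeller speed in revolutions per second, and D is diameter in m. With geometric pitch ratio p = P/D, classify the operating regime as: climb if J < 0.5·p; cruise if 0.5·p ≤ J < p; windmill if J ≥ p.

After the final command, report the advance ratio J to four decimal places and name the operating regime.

J = 0.7012, regime = cruise

set_propeller: D = 0.496 m, P = 0.544 m (p = P/D = 1.096774); state ← (V=0, rpm=0)
throttle_to(5743): rpm ← 5743
set_airspeed(48.82): V ← 48.82 m/s
throttle_to(6645): rpm ← 6645
adjust_throttle(-616): rpm ← 6645 -616 = 6029
adjust_airspeed(-5.55): V ← 48.82 -5.55 = 43.27 m/s
adjust_airspeed(-8.32): V ← 43.27 -8.32 = 34.95 m/s
final state: V = 34.95 m/s, rpm = 6029 → n = rpm/60 = 100.483333 rev/s
J = V / (n·D) = 34.95 / (100.483333 × 0.496) = 0.701248
regime bands: climb J<0.5484 | cruise [0.5484, 1.0968) | windmill J≥1.0968
J = 0.7012 → cruise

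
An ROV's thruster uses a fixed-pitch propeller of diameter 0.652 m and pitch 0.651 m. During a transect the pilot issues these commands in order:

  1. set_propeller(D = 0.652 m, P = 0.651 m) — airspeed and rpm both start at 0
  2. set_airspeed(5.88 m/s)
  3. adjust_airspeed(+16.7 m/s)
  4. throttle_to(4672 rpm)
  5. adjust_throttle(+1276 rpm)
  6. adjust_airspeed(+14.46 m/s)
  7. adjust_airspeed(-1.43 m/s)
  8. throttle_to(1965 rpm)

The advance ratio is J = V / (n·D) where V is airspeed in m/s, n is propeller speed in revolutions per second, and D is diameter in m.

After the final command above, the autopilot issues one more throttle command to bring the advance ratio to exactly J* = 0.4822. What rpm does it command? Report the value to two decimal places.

set_propeller: D = 0.652 m, P = 0.651 m (p = P/D = 0.998466); state ← (V=0, rpm=0)
set_airspeed(5.88): V ← 5.88 m/s
adjust_airspeed(+16.7): V ← 5.88 +16.7 = 22.58 m/s
throttle_to(4672): rpm ← 4672
adjust_throttle(+1276): rpm ← 4672 +1276 = 5948
adjust_airspeed(+14.46): V ← 22.58 +14.46 = 37.04 m/s
adjust_airspeed(-1.43): V ← 37.04 -1.43 = 35.61 m/s
throttle_to(1965): rpm ← 1965
final state: V = 35.61 m/s, rpm = 1965 → n = rpm/60 = 32.750000 rev/s
target J* = 0.4822; solve J* = V/(n·D) for n: n = V/(J*·D) = 35.61/(0.4822 × 0.652) = 113.265376 rev/s
rpm = 60·n = 6795.922574

rpm = 6795.92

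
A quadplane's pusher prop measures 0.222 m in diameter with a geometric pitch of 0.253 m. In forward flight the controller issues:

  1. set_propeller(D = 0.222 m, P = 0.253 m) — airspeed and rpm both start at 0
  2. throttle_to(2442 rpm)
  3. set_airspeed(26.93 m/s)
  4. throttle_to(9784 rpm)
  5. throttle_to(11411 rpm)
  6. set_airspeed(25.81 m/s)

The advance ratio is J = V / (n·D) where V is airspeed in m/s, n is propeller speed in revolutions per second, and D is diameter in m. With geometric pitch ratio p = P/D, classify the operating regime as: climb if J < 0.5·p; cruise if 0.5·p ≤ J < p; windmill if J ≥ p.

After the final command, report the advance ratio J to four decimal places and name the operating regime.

set_propeller: D = 0.222 m, P = 0.253 m (p = P/D = 1.139640); state ← (V=0, rpm=0)
throttle_to(2442): rpm ← 2442
set_airspeed(26.93): V ← 26.93 m/s
throttle_to(9784): rpm ← 9784
throttle_to(11411): rpm ← 11411
set_airspeed(25.81): V ← 25.81 m/s
final state: V = 25.81 m/s, rpm = 11411 → n = rpm/60 = 190.183333 rev/s
J = V / (n·D) = 25.81 / (190.183333 × 0.222) = 0.611312
regime bands: climb J<0.5698 | cruise [0.5698, 1.1396) | windmill J≥1.1396
J = 0.6113 → cruise

J = 0.6113, regime = cruise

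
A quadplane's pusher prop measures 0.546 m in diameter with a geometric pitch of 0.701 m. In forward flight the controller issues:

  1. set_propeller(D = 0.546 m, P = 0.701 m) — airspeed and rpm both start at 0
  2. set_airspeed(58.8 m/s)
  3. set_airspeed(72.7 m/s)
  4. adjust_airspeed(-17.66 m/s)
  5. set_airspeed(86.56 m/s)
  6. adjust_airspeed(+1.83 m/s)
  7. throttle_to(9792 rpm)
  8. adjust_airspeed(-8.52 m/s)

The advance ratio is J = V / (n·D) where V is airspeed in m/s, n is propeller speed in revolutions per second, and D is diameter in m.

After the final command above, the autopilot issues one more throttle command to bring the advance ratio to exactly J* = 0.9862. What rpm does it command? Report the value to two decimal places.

rpm = 8899.74

set_propeller: D = 0.546 m, P = 0.701 m (p = P/D = 1.283883); state ← (V=0, rpm=0)
set_airspeed(58.8): V ← 58.8 m/s
set_airspeed(72.7): V ← 72.7 m/s
adjust_airspeed(-17.66): V ← 72.7 -17.66 = 55.04 m/s
set_airspeed(86.56): V ← 86.56 m/s
adjust_airspeed(+1.83): V ← 86.56 +1.83 = 88.39 m/s
throttle_to(9792): rpm ← 9792
adjust_airspeed(-8.52): V ← 88.39 -8.52 = 79.87 m/s
final state: V = 79.87 m/s, rpm = 9792 → n = rpm/60 = 163.200000 rev/s
target J* = 0.9862; solve J* = V/(n·D) for n: n = V/(J*·D) = 79.87/(0.9862 × 0.546) = 148.328991 rev/s
rpm = 60·n = 8899.739482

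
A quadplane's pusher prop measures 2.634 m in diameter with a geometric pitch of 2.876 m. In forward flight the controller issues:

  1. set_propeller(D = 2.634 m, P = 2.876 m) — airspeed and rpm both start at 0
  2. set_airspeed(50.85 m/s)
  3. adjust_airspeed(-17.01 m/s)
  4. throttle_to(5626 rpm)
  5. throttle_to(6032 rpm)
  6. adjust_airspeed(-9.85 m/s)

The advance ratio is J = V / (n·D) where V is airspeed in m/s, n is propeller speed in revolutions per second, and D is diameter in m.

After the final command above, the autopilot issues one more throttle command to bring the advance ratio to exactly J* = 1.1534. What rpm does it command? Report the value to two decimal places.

set_propeller: D = 2.634 m, P = 2.876 m (p = P/D = 1.091875); state ← (V=0, rpm=0)
set_airspeed(50.85): V ← 50.85 m/s
adjust_airspeed(-17.01): V ← 50.85 -17.01 = 33.84 m/s
throttle_to(5626): rpm ← 5626
throttle_to(6032): rpm ← 6032
adjust_airspeed(-9.85): V ← 33.84 -9.85 = 23.99 m/s
final state: V = 23.99 m/s, rpm = 6032 → n = rpm/60 = 100.533333 rev/s
target J* = 1.1534; solve J* = V/(n·D) for n: n = V/(J*·D) = 23.99/(1.1534 × 2.634) = 7.896498 rev/s
rpm = 60·n = 473.789881

rpm = 473.79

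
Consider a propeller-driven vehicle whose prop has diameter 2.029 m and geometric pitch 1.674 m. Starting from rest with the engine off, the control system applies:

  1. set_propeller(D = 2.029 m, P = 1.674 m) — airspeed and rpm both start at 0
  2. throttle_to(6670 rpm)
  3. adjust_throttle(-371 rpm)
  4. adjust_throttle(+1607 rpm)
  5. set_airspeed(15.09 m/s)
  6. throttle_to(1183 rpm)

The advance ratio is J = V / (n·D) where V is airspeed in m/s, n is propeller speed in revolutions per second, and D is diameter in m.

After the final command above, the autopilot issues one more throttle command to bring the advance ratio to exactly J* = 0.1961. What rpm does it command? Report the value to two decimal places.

set_propeller: D = 2.029 m, P = 1.674 m (p = P/D = 0.825037); state ← (V=0, rpm=0)
throttle_to(6670): rpm ← 6670
adjust_throttle(-371): rpm ← 6670 -371 = 6299
adjust_throttle(+1607): rpm ← 6299 +1607 = 7906
set_airspeed(15.09): V ← 15.09 m/s
throttle_to(1183): rpm ← 1183
final state: V = 15.09 m/s, rpm = 1183 → n = rpm/60 = 19.716667 rev/s
target J* = 0.1961; solve J* = V/(n·D) for n: n = V/(J*·D) = 15.09/(0.1961 × 2.029) = 37.925350 rev/s
rpm = 60·n = 2275.521009

rpm = 2275.52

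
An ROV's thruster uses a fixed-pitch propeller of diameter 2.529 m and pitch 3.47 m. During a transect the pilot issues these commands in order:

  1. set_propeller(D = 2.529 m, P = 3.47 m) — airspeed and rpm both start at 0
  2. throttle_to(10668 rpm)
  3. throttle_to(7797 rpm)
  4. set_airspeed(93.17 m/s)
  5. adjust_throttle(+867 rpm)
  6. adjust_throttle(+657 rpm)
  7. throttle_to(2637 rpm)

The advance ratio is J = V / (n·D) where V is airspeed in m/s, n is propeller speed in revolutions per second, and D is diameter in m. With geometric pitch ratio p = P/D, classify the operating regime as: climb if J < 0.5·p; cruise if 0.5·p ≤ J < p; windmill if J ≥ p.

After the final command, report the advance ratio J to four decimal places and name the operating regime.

set_propeller: D = 2.529 m, P = 3.47 m (p = P/D = 1.372084); state ← (V=0, rpm=0)
throttle_to(10668): rpm ← 10668
throttle_to(7797): rpm ← 7797
set_airspeed(93.17): V ← 93.17 m/s
adjust_throttle(+867): rpm ← 7797 +867 = 8664
adjust_throttle(+657): rpm ← 8664 +657 = 9321
throttle_to(2637): rpm ← 2637
final state: V = 93.17 m/s, rpm = 2637 → n = rpm/60 = 43.950000 rev/s
J = V / (n·D) = 93.17 / (43.950000 × 2.529) = 0.838240
regime bands: climb J<0.6860 | cruise [0.6860, 1.3721) | windmill J≥1.3721
J = 0.8382 → cruise

J = 0.8382, regime = cruise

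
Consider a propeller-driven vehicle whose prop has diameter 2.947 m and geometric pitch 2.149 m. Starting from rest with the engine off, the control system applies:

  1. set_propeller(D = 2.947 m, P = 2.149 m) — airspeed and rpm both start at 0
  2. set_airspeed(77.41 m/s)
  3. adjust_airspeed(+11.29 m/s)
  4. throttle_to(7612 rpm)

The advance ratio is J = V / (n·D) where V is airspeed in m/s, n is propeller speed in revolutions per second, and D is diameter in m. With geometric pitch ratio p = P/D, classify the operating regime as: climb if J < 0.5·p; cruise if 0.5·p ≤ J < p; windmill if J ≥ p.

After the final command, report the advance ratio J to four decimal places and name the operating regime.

J = 0.2372, regime = climb

set_propeller: D = 2.947 m, P = 2.149 m (p = P/D = 0.729216); state ← (V=0, rpm=0)
set_airspeed(77.41): V ← 77.41 m/s
adjust_airspeed(+11.29): V ← 77.41 +11.29 = 88.7 m/s
throttle_to(7612): rpm ← 7612
final state: V = 88.7 m/s, rpm = 7612 → n = rpm/60 = 126.866667 rev/s
J = V / (n·D) = 88.7 / (126.866667 × 2.947) = 0.237244
regime bands: climb J<0.3646 | cruise [0.3646, 0.7292) | windmill J≥0.7292
J = 0.2372 → climb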